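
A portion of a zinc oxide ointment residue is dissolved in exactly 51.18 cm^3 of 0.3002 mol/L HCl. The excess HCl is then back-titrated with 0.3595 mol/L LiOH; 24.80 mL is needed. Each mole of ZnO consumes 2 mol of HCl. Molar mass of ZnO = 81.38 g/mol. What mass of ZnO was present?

0.262 g

Total n(HCl) added = 0.3002 x 0.05118 = 0.01536 mol.
n(LiOH) used = 0.3595 x 0.02480 = 0.008916 mol, which equals the excess n(HCl).
So n(HCl) consumed by the sample = 0.01536 - 0.008916 = 0.006449 mol.
n(ZnO) = 0.006449 / 2 = 0.003224 mol.
mass = 0.003224 mol x 81.38 g/mol = 0.262 g.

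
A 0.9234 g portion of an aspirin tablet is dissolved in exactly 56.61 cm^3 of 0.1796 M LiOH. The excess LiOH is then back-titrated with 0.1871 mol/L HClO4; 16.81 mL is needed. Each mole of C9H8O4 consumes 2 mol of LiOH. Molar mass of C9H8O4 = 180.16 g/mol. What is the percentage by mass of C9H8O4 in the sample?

Total n(LiOH) added = 0.1796 x 0.05661 = 0.01017 mol.
n(HClO4) used = 0.1871 x 0.01681 = 0.003145 mol, which equals the excess n(LiOH).
So n(LiOH) consumed by the sample = 0.01017 - 0.003145 = 0.007022 mol.
n(C9H8O4) = 0.007022 / 2 = 0.003511 mol.
mass C9H8O4 = 0.003511 x 180.16 = 0.6325 g, so %C9H8O4 = 0.6325/0.9234 x 100 = 68.5%.

68.5%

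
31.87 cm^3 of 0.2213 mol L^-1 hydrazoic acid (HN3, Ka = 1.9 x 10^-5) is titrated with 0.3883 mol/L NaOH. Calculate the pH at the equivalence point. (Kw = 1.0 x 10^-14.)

n(HN3) = 0.2213 x 0.03187 = 0.007053 mol; V(NaOH) at equivalence = 0.007053/0.3883 = 0.01816 L.
At equivalence all the acid is converted to N3-; total volume = 0.03187 + 0.01816 = 0.05003 L, so [N3-] = 0.007053/0.05003 = 0.1410 M.
Kb = Kw/Ka = 1.0e-14 / 1.9 x 10^-5 = 5.26e-10.
[OH^-] = sqrt(Kb x [N3-]) = sqrt(5.26e-10 x 0.1410) = 8.61e-6 M.
pOH = 5.06, so pH = 14.00 - 5.06 = 8.94.

8.94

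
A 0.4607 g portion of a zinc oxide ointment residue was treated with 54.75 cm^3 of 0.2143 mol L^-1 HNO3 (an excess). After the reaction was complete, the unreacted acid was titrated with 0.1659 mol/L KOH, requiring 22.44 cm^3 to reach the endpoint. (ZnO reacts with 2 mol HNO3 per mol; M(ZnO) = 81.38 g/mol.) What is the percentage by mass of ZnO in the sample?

Total n(HNO3) added = 0.2143 x 0.05475 = 0.01173 mol.
n(KOH) used = 0.1659 x 0.02244 = 0.003723 mol, which equals the excess n(HNO3).
So n(HNO3) consumed by the sample = 0.01173 - 0.003723 = 0.008010 mol.
n(ZnO) = 0.008010 / 2 = 0.004005 mol.
mass ZnO = 0.004005 x 81.38 = 0.3259 g, so %ZnO = 0.3259/0.4607 x 100 = 70.7%.

70.7%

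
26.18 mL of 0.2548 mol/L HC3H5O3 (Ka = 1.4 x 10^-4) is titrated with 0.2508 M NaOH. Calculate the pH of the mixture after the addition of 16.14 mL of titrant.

4.04

Initial n(HC3H5O3) = 0.2548 x 0.02618 = 0.006671 mol.
n(NaOH) added = 0.2508 x 0.01614 = 0.004048 mol, converting that many moles of HC3H5O3 to C3H5O3-.
Remaining n(HC3H5O3) = 0.002623 mol; n(C3H5O3-) = 0.004048 mol.
By Henderson-Hasselbalch, pH = pKa + log([A^-]/[HA]) = 3.85 + log(0.004048/0.002623) = 3.85 + (+0.19) = 4.04.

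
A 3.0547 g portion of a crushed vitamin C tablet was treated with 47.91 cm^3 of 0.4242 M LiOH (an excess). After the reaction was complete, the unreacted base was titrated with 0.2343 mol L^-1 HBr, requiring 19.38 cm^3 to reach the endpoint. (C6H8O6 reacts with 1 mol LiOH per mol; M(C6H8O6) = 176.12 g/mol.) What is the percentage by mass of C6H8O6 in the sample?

Total n(LiOH) added = 0.4242 x 0.04791 = 0.02032 mol.
n(HBr) used = 0.2343 x 0.01938 = 0.004541 mol, which equals the excess n(LiOH).
So n(LiOH) consumed by the sample = 0.02032 - 0.004541 = 0.01578 mol.
n(C6H8O6) = 0.01578 / 1 = 0.01578 mol.
mass C6H8O6 = 0.01578 x 176.12 = 2.780 g, so %C6H8O6 = 2.780/3.0547 x 100 = 91.0%.

91.0%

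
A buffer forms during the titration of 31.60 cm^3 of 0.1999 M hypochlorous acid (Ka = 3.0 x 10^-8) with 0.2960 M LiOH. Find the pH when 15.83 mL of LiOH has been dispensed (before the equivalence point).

Initial n(HClO) = 0.1999 x 0.03160 = 0.006317 mol.
n(LiOH) added = 0.2960 x 0.01583 = 0.004686 mol, converting that many moles of HClO to ClO-.
Remaining n(HClO) = 0.001631 mol; n(ClO-) = 0.004686 mol.
By Henderson-Hasselbalch, pH = pKa + log([A^-]/[HA]) = 7.52 + log(0.004686/0.001631) = 7.52 + (+0.46) = 7.98.

7.98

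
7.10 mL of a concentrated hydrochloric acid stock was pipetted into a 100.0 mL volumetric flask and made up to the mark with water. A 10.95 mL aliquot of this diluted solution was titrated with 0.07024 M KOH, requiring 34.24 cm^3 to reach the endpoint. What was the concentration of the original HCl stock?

3.09 M

n(KOH) = 0.07024 x 0.03424 = 0.002405 mol.
n(HCl) in the aliquot = 0.002405 mol.
[diluted HCl] = 0.002405 / 0.01095 = 0.2196 M.
Dilution factor = 100.0/7.100 = 14.08, so [stock] = 0.2196 x 14.08 = 3.09 M.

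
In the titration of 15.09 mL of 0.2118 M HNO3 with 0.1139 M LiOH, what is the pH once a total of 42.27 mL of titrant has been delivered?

12.45

n(acid) = 0.2118 x 0.01509 = 0.003196 mol; n(LiOH) added = 0.1139 x 0.04227 = 0.004815 mol.
Base is in excess by 0.004815 - 0.003196 = 0.001618 mol in a total volume of 0.05736 L.
[OH^-] = 0.001618/0.05736 = 0.02822 M, so pOH = 1.55 and pH = 14.00 - 1.55 = 12.45.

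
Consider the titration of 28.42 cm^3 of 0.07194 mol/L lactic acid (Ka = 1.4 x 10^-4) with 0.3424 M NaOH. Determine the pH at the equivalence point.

n(HC3H5O3) = 0.07194 x 0.02842 = 0.002045 mol; V(NaOH) at equivalence = 0.002045/0.3424 = 0.005971 L.
At equivalence all the acid is converted to C3H5O3-; total volume = 0.02842 + 0.005971 = 0.03439 L, so [C3H5O3-] = 0.002045/0.03439 = 0.05945 M.
Kb = Kw/Ka = 1.0e-14 / 1.4 x 10^-4 = 7.14e-11.
[OH^-] = sqrt(Kb x [C3H5O3-]) = sqrt(7.14e-11 x 0.05945) = 2.06e-6 M.
pOH = 5.69, so pH = 14.00 - 5.69 = 8.31.

8.31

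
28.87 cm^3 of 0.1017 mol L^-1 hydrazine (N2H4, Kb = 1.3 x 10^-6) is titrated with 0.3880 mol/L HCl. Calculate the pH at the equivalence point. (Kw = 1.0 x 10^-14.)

4.60

n(N2H4) = 0.1017 x 0.02887 = 0.002936 mol; V(HCl) at equivalence = 0.002936/0.3880 = 0.007567 L.
At equivalence the base is fully converted to N2H5+; total volume = 0.03644 L, so [N2H5+] = 0.002936/0.03644 = 0.08058 M.
Ka(N2H5+) = Kw/Kb = 1.0e-14 / 1.3 x 10^-6 = 7.69e-9.
[H^+] = sqrt(Ka x [N2H5+]) = sqrt(7.69e-9 x 0.08058) = 2.49e-5 M.
pH = -log(2.49e-5) = 4.60.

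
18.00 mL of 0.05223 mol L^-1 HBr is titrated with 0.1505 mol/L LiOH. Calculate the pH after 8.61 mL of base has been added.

n(acid) = 0.05223 x 0.01800 = 0.0009401 mol; n(LiOH) added = 0.1505 x 0.008610 = 0.001296 mol.
Base is in excess by 0.001296 - 0.0009401 = 0.0003557 mol in a total volume of 0.02661 L.
[OH^-] = 0.0003557/0.02661 = 0.01337 M, so pOH = 1.87 and pH = 14.00 - 1.87 = 12.13.

12.13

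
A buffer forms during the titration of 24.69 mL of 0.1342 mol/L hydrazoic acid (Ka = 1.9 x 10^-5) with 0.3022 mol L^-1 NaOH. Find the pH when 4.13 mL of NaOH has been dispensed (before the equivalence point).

4.50

Initial n(HN3) = 0.1342 x 0.02469 = 0.003313 mol.
n(NaOH) added = 0.3022 x 0.004130 = 0.001248 mol, converting that many moles of HN3 to N3-.
Remaining n(HN3) = 0.002065 mol; n(N3-) = 0.001248 mol.
By Henderson-Hasselbalch, pH = pKa + log([A^-]/[HA]) = 4.72 + log(0.001248/0.002065) = 4.72 + (-0.22) = 4.50.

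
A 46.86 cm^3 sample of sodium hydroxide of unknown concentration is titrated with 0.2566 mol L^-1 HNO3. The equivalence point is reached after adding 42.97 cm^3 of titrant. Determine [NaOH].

0.235 M

n(HNO3) delivered = 0.2566 x 0.04297 = 0.01103 mol.
For a 1:1 reaction, n(NaOH) = 0.01103 mol.
[NaOH] = 0.01103 mol / 0.04686 L = 0.235 M.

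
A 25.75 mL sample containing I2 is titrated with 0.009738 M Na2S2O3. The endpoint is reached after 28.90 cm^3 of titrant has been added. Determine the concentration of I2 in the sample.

n(Na2S2O3) = 0.009738 x 0.02890 = 0.0002814 mol.
From the balanced equation, 2 mol Na2S2O3 reacts with 1 mol I2, so n(I2) = 0.0002814 x 1/2 = 0.0001407 mol.
[I2] = 0.0001407 / 0.02575 L = 0.00546 M.

0.00546 M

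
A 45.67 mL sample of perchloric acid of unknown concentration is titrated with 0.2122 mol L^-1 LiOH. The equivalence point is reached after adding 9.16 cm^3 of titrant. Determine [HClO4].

n(LiOH) delivered = 0.2122 x 0.009160 = 0.001944 mol.
For a 1:1 reaction, n(HClO4) = 0.001944 mol.
[HClO4] = 0.001944 mol / 0.04567 L = 0.0426 M.

0.0426 M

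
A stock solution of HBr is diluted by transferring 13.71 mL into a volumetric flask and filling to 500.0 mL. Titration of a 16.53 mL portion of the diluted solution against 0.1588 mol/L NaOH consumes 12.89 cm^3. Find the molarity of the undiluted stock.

4.52 M

n(NaOH) = 0.1588 x 0.01289 = 0.002047 mol.
n(HBr) in the aliquot = 0.002047 mol.
[diluted HBr] = 0.002047 / 0.01653 = 0.1238 M.
Dilution factor = 500.0/13.71 = 36.47, so [stock] = 0.1238 x 36.47 = 4.52 M.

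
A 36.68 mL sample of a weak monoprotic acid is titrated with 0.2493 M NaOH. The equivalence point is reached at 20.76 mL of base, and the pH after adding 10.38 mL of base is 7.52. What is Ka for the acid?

3.0 x 10^-8

10.38 mL is half of the equivalence volume, so this is the half-equivalence point where [HA] = [A^-].
At half-equivalence pH = pKa, so pKa = 7.52.
Ka = 10^(-7.52) = 3.0 x 10^-8.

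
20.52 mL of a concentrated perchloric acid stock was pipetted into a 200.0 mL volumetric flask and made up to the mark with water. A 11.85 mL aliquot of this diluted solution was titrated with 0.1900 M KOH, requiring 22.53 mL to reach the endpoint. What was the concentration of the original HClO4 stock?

n(KOH) = 0.1900 x 0.02253 = 0.004281 mol.
n(HClO4) in the aliquot = 0.004281 mol.
[diluted HClO4] = 0.004281 / 0.01185 = 0.3612 M.
Dilution factor = 200.0/20.52 = 9.747, so [stock] = 0.3612 x 9.747 = 3.52 M.

3.52 M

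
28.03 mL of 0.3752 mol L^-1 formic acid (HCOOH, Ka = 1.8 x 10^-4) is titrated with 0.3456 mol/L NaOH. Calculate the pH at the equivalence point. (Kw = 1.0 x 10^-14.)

8.50

n(HCOOH) = 0.3752 x 0.02803 = 0.01052 mol; V(NaOH) at equivalence = 0.01052/0.3456 = 0.03043 L.
At equivalence all the acid is converted to HCOO-; total volume = 0.02803 + 0.03043 = 0.05846 L, so [HCOO-] = 0.01052/0.05846 = 0.1799 M.
Kb = Kw/Ka = 1.0e-14 / 1.8 x 10^-4 = 5.56e-11.
[OH^-] = sqrt(Kb x [HCOO-]) = sqrt(5.56e-11 x 0.1799) = 3.16e-6 M.
pOH = 5.50, so pH = 14.00 - 5.50 = 8.50.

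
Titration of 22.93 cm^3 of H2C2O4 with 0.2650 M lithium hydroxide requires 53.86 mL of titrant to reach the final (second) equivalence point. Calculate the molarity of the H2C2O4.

n(LiOH) = 0.2650 x 0.05386 = 0.01427 mol.
At the final (second) equivalence point, 2 mol OH^- react per mol H2C2O4, so n(H2C2O4) = 0.01427 / 2 = 0.007136 mol.
[H2C2O4] = 0.007136 / 0.02293 L = 0.311 M.

0.311 M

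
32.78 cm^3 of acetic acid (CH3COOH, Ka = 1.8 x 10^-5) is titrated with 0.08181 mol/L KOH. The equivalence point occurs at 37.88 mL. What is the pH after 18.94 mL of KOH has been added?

18.94 mL is exactly half the equivalence volume (37.88/2), i.e. the half-equivalence point.
There, n(HA) = n(A^-), so pH = pKa = -log(1.8 x 10^-5) = 4.74.

4.74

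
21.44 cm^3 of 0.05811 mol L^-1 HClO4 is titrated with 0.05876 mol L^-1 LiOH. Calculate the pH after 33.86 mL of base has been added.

n(acid) = 0.05811 x 0.02144 = 0.001246 mol; n(LiOH) added = 0.05876 x 0.03386 = 0.001990 mol.
Base is in excess by 0.001990 - 0.001246 = 0.0007437 mol in a total volume of 0.05530 L.
[OH^-] = 0.0007437/0.05530 = 0.01345 M, so pOH = 1.87 and pH = 14.00 - 1.87 = 12.13.

12.13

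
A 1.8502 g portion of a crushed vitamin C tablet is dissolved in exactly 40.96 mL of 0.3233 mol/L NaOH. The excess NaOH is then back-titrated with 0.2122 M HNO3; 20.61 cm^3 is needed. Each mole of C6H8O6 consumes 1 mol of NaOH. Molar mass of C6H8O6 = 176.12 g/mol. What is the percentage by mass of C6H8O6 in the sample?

Total n(NaOH) added = 0.3233 x 0.04096 = 0.01324 mol.
n(HNO3) used = 0.2122 x 0.02061 = 0.004373 mol, which equals the excess n(NaOH).
So n(NaOH) consumed by the sample = 0.01324 - 0.004373 = 0.008869 mol.
n(C6H8O6) = 0.008869 / 1 = 0.008869 mol.
mass C6H8O6 = 0.008869 x 176.12 = 1.562 g, so %C6H8O6 = 1.562/1.8502 x 100 = 84.4%.

84.4%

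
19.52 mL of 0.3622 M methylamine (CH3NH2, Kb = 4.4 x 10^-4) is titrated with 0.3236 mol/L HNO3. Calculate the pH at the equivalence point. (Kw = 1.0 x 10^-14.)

n(CH3NH2) = 0.3622 x 0.01952 = 0.007070 mol; V(HNO3) at equivalence = 0.007070/0.3236 = 0.02185 L.
At equivalence the base is fully converted to CH3NH3+; total volume = 0.04137 L, so [CH3NH3+] = 0.007070/0.04137 = 0.1709 M.
Ka(CH3NH3+) = Kw/Kb = 1.0e-14 / 4.4 x 10^-4 = 2.27e-11.
[H^+] = sqrt(Ka x [CH3NH3+]) = sqrt(2.27e-11 x 0.1709) = 1.97e-6 M.
pH = -log(1.97e-6) = 5.71.

5.71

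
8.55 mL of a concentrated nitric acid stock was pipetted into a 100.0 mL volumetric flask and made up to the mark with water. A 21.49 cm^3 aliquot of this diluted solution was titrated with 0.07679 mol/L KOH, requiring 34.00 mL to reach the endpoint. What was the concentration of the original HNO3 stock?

n(KOH) = 0.07679 x 0.03400 = 0.002611 mol.
n(HNO3) in the aliquot = 0.002611 mol.
[diluted HNO3] = 0.002611 / 0.02149 = 0.1215 M.
Dilution factor = 100.0/8.550 = 11.70, so [stock] = 0.1215 x 11.70 = 1.42 M.

1.42 M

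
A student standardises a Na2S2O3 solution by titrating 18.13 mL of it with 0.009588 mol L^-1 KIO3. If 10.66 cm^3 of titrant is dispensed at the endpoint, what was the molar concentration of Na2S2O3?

n(KIO3) = 0.009588 x 0.01066 = 0.0001022 mol.
From the balanced equation, 1 mol KIO3 reacts with 6 mol Na2S2O3, so n(Na2S2O3) = 0.0001022 x 6/1 = 0.0006132 mol.
[Na2S2O3] = 0.0006132 / 0.01813 L = 0.0338 M.

0.0338 M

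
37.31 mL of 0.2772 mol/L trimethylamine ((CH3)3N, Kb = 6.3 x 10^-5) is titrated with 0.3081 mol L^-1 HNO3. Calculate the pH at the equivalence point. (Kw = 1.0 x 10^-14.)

5.32

n((CH3)3N) = 0.2772 x 0.03731 = 0.01034 mol; V(HNO3) at equivalence = 0.01034/0.3081 = 0.03357 L.
At equivalence the base is fully converted to (CH3)3NH+; total volume = 0.07088 L, so [(CH3)3NH+] = 0.01034/0.07088 = 0.1459 M.
Ka((CH3)3NH+) = Kw/Kb = 1.0e-14 / 6.3 x 10^-5 = 1.59e-10.
[H^+] = sqrt(Ka x [(CH3)3NH+]) = sqrt(1.59e-10 x 0.1459) = 4.81e-6 M.
pH = -log(4.81e-6) = 5.32.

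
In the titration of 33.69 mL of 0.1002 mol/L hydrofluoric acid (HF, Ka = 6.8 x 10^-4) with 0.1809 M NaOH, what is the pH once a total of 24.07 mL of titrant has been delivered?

n(acid) = 0.1002 x 0.03369 = 0.003376 mol; n(NaOH) added = 0.1809 x 0.02407 = 0.004354 mol.
Base is in excess by 0.004354 - 0.003376 = 0.0009785 mol in a total volume of 0.05776 L.
[OH^-] = 0.0009785/0.05776 = 0.01694 M, so pOH = 1.77 and pH = 14.00 - 1.77 = 12.23.

12.23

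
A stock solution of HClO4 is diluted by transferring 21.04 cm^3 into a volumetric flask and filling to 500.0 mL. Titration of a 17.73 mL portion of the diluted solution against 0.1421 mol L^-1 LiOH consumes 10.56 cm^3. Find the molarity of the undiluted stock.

n(LiOH) = 0.1421 x 0.01056 = 0.001501 mol.
n(HClO4) in the aliquot = 0.001501 mol.
[diluted HClO4] = 0.001501 / 0.01773 = 0.08463 M.
Dilution factor = 500.0/21.04 = 23.76, so [stock] = 0.08463 x 23.76 = 2.01 M.

2.01 M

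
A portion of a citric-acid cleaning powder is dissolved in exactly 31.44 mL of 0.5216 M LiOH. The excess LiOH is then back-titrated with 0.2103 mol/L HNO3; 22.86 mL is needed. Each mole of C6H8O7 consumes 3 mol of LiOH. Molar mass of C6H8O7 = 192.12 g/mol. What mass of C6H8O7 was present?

0.742 g

Total n(LiOH) added = 0.5216 x 0.03144 = 0.01640 mol.
n(HNO3) used = 0.2103 x 0.02286 = 0.004807 mol, which equals the excess n(LiOH).
So n(LiOH) consumed by the sample = 0.01640 - 0.004807 = 0.01159 mol.
n(C6H8O7) = 0.01159 / 3 = 0.003864 mol.
mass = 0.003864 mol x 192.12 g/mol = 0.742 g.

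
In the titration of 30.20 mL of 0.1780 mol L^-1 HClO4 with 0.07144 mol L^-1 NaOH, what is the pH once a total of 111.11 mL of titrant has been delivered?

12.26

n(acid) = 0.1780 x 0.03020 = 0.005376 mol; n(NaOH) added = 0.07144 x 0.1111 = 0.007938 mol.
Base is in excess by 0.007938 - 0.005376 = 0.002562 mol in a total volume of 0.1413 L.
[OH^-] = 0.002562/0.1413 = 0.01813 M, so pOH = 1.74 and pH = 14.00 - 1.74 = 12.26.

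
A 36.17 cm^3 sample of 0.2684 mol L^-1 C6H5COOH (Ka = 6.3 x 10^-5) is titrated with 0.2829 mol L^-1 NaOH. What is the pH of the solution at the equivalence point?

n(C6H5COOH) = 0.2684 x 0.03617 = 0.009708 mol; V(NaOH) at equivalence = 0.009708/0.2829 = 0.03432 L.
At equivalence all the acid is converted to C6H5COO-; total volume = 0.03617 + 0.03432 = 0.07049 L, so [C6H5COO-] = 0.009708/0.07049 = 0.1377 M.
Kb = Kw/Ka = 1.0e-14 / 6.3 x 10^-5 = 1.59e-10.
[OH^-] = sqrt(Kb x [C6H5COO-]) = sqrt(1.59e-10 x 0.1377) = 4.68e-6 M.
pOH = 5.33, so pH = 14.00 - 5.33 = 8.67.

8.67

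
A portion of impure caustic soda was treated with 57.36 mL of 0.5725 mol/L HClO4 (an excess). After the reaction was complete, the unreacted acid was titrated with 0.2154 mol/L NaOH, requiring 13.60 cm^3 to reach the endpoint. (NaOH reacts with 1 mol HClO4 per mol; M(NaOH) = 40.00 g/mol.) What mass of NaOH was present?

Total n(HClO4) added = 0.5725 x 0.05736 = 0.03284 mol.
n(NaOH) used = 0.2154 x 0.01360 = 0.002929 mol, which equals the excess n(HClO4).
So n(HClO4) consumed by the sample = 0.03284 - 0.002929 = 0.02991 mol.
n(NaOH) = 0.02991 / 1 = 0.02991 mol.
mass = 0.02991 mol x 40.00 g/mol = 1.20 g.

1.20 g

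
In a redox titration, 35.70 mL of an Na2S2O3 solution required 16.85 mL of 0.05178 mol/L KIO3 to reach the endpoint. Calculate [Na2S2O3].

0.147 M

n(KIO3) = 0.05178 x 0.01685 = 0.0008725 mol.
From the balanced equation, 1 mol KIO3 reacts with 6 mol Na2S2O3, so n(Na2S2O3) = 0.0008725 x 6/1 = 0.005235 mol.
[Na2S2O3] = 0.005235 / 0.03570 L = 0.147 M.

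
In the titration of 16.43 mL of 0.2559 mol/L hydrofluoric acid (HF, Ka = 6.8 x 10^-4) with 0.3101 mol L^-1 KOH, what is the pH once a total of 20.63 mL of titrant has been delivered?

n(acid) = 0.2559 x 0.01643 = 0.004204 mol; n(KOH) added = 0.3101 x 0.02063 = 0.006397 mol.
Base is in excess by 0.006397 - 0.004204 = 0.002193 mol in a total volume of 0.03706 L.
[OH^-] = 0.002193/0.03706 = 0.05917 M, so pOH = 1.23 and pH = 14.00 - 1.23 = 12.77.

12.77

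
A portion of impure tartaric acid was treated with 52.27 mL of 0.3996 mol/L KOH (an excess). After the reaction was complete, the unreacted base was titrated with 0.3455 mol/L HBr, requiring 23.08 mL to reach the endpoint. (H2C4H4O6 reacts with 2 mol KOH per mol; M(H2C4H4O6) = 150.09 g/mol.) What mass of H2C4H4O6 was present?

Total n(KOH) added = 0.3996 x 0.05227 = 0.02089 mol.
n(HBr) used = 0.3455 x 0.02308 = 0.007974 mol, which equals the excess n(KOH).
So n(KOH) consumed by the sample = 0.02089 - 0.007974 = 0.01291 mol.
n(H2C4H4O6) = 0.01291 / 2 = 0.006456 mol.
mass = 0.006456 mol x 150.09 g/mol = 0.969 g.

0.969 g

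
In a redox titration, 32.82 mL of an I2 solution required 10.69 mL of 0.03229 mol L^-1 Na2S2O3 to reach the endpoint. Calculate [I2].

0.00526 M

n(Na2S2O3) = 0.03229 x 0.01069 = 0.0003452 mol.
From the balanced equation, 2 mol Na2S2O3 reacts with 1 mol I2, so n(I2) = 0.0003452 x 1/2 = 0.0001726 mol.
[I2] = 0.0001726 / 0.03282 L = 0.00526 M.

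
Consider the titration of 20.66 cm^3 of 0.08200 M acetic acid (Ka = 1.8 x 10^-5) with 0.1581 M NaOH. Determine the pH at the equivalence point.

n(CH3COOH) = 0.08200 x 0.02066 = 0.001694 mol; V(NaOH) at equivalence = 0.001694/0.1581 = 0.01072 L.
At equivalence all the acid is converted to CH3COO-; total volume = 0.02066 + 0.01072 = 0.03138 L, so [CH3COO-] = 0.001694/0.03138 = 0.05400 M.
Kb = Kw/Ka = 1.0e-14 / 1.8 x 10^-5 = 5.56e-10.
[OH^-] = sqrt(Kb x [CH3COO-]) = sqrt(5.56e-10 x 0.05400) = 5.48e-6 M.
pOH = 5.26, so pH = 14.00 - 5.26 = 8.74.

8.74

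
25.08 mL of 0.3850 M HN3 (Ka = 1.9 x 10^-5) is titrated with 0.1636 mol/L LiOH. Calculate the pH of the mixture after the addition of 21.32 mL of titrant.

Initial n(HN3) = 0.3850 x 0.02508 = 0.009656 mol.
n(LiOH) added = 0.1636 x 0.02132 = 0.003488 mol, converting that many moles of HN3 to N3-.
Remaining n(HN3) = 0.006168 mol; n(N3-) = 0.003488 mol.
By Henderson-Hasselbalch, pH = pKa + log([A^-]/[HA]) = 4.72 + log(0.003488/0.006168) = 4.72 + (-0.25) = 4.47.

4.47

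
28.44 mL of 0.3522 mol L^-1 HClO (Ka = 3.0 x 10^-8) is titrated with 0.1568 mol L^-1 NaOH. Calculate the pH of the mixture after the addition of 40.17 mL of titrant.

7.75

Initial n(HClO) = 0.3522 x 0.02844 = 0.01002 mol.
n(NaOH) added = 0.1568 x 0.04017 = 0.006299 mol, converting that many moles of HClO to ClO-.
Remaining n(HClO) = 0.003718 mol; n(ClO-) = 0.006299 mol.
By Henderson-Hasselbalch, pH = pKa + log([A^-]/[HA]) = 7.52 + log(0.006299/0.003718) = 7.52 + (+0.23) = 7.75.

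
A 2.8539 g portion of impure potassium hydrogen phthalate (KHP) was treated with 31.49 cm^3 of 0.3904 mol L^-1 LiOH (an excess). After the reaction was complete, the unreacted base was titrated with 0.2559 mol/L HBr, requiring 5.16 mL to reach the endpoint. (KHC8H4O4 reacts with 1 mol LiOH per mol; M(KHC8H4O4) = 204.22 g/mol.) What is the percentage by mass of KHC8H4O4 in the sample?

Total n(LiOH) added = 0.3904 x 0.03149 = 0.01229 mol.
n(HBr) used = 0.2559 x 0.005160 = 0.001320 mol, which equals the excess n(LiOH).
So n(LiOH) consumed by the sample = 0.01229 - 0.001320 = 0.01097 mol.
n(KHC8H4O4) = 0.01097 / 1 = 0.01097 mol.
mass KHC8H4O4 = 0.01097 x 204.22 = 2.241 g, so %KHC8H4O4 = 2.241/2.8539 x 100 = 78.5%.

78.5%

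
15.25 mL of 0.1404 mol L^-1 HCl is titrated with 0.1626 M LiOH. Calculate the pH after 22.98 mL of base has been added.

n(acid) = 0.1404 x 0.01525 = 0.002141 mol; n(LiOH) added = 0.1626 x 0.02298 = 0.003737 mol.
Base is in excess by 0.003737 - 0.002141 = 0.001595 mol in a total volume of 0.03823 L.
[OH^-] = 0.001595/0.03823 = 0.04173 M, so pOH = 1.38 and pH = 14.00 - 1.38 = 12.62.

12.62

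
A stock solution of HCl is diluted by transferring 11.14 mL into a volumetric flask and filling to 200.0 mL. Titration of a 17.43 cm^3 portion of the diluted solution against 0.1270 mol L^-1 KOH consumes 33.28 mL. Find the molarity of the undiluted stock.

4.35 M

n(KOH) = 0.1270 x 0.03328 = 0.004227 mol.
n(HCl) in the aliquot = 0.004227 mol.
[diluted HCl] = 0.004227 / 0.01743 = 0.2425 M.
Dilution factor = 200.0/11.14 = 17.95, so [stock] = 0.2425 x 17.95 = 4.35 M.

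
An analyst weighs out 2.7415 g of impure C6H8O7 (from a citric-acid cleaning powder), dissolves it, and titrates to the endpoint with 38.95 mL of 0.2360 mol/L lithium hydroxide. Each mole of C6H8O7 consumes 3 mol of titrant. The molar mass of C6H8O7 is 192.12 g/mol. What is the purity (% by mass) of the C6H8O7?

n(LiOH) = 0.2360 x 0.03895 = 0.009192 mol.
n(C6H8O7) = 0.009192 / 3 = 0.003064 mol.
mass of C6H8O7 = 0.003064 x 192.12 = 0.5887 g.
% purity = 0.5887 / 2.7415 x 100 = 21.5%.

21.5%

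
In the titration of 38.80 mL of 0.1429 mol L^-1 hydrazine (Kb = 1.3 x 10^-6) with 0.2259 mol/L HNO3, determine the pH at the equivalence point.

n(N2H4) = 0.1429 x 0.03880 = 0.005545 mol; V(HNO3) at equivalence = 0.005545/0.2259 = 0.02454 L.
At equivalence the base is fully converted to N2H5+; total volume = 0.06334 L, so [N2H5+] = 0.005545/0.06334 = 0.08753 M.
Ka(N2H5+) = Kw/Kb = 1.0e-14 / 1.3 x 10^-6 = 7.69e-9.
[H^+] = sqrt(Ka x [N2H5+]) = sqrt(7.69e-9 x 0.08753) = 2.59e-5 M.
pH = -log(2.59e-5) = 4.59.

4.59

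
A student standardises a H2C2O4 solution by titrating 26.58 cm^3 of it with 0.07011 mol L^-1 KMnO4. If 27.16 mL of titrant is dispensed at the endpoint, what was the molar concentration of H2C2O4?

n(KMnO4) = 0.07011 x 0.02716 = 0.001904 mol.
From the balanced equation, 2 mol KMnO4 reacts with 5 mol H2C2O4, so n(H2C2O4) = 0.001904 x 5/2 = 0.004760 mol.
[H2C2O4] = 0.004760 / 0.02658 L = 0.179 M.

0.179 M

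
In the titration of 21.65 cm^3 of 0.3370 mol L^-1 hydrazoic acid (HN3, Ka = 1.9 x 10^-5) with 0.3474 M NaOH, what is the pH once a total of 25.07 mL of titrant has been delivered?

12.48

n(acid) = 0.3370 x 0.02165 = 0.007296 mol; n(NaOH) added = 0.3474 x 0.02507 = 0.008709 mol.
Base is in excess by 0.008709 - 0.007296 = 0.001413 mol in a total volume of 0.04672 L.
[OH^-] = 0.001413/0.04672 = 0.03025 M, so pOH = 1.52 and pH = 14.00 - 1.52 = 12.48.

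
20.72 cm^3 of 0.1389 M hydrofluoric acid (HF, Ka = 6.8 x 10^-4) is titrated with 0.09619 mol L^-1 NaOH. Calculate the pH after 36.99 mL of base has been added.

n(acid) = 0.1389 x 0.02072 = 0.002878 mol; n(NaOH) added = 0.09619 x 0.03699 = 0.003558 mol.
Base is in excess by 0.003558 - 0.002878 = 0.0006801 mol in a total volume of 0.05771 L.
[OH^-] = 0.0006801/0.05771 = 0.01178 M, so pOH = 1.93 and pH = 14.00 - 1.93 = 12.07.

12.07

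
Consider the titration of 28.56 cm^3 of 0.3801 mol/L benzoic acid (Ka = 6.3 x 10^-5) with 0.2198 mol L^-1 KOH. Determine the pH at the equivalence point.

n(C6H5COOH) = 0.3801 x 0.02856 = 0.01086 mol; V(KOH) at equivalence = 0.01086/0.2198 = 0.04939 L.
At equivalence all the acid is converted to C6H5COO-; total volume = 0.02856 + 0.04939 = 0.07795 L, so [C6H5COO-] = 0.01086/0.07795 = 0.1393 M.
Kb = Kw/Ka = 1.0e-14 / 6.3 x 10^-5 = 1.59e-10.
[OH^-] = sqrt(Kb x [C6H5COO-]) = sqrt(1.59e-10 x 0.1393) = 4.70e-6 M.
pOH = 5.33, so pH = 14.00 - 5.33 = 8.67.

8.67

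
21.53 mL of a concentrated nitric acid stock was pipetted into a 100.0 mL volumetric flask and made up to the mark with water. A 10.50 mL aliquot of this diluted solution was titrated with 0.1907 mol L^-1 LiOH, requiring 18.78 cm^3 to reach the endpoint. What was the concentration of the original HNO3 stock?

n(LiOH) = 0.1907 x 0.01878 = 0.003581 mol.
n(HNO3) in the aliquot = 0.003581 mol.
[diluted HNO3] = 0.003581 / 0.01050 = 0.3411 M.
Dilution factor = 100.0/21.53 = 4.645, so [stock] = 0.3411 x 4.645 = 1.58 M.

1.58 M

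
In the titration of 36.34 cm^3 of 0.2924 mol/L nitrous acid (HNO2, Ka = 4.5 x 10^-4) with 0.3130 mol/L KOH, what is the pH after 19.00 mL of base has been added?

3.45

Initial n(HNO2) = 0.2924 x 0.03634 = 0.01063 mol.
n(KOH) added = 0.3130 x 0.01900 = 0.005947 mol, converting that many moles of HNO2 to NO2-.
Remaining n(HNO2) = 0.004679 mol; n(NO2-) = 0.005947 mol.
By Henderson-Hasselbalch, pH = pKa + log([A^-]/[HA]) = 3.35 + log(0.005947/0.004679) = 3.35 + (+0.10) = 3.45.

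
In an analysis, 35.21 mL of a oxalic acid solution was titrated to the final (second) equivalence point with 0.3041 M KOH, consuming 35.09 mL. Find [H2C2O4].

n(KOH) = 0.3041 x 0.03509 = 0.01067 mol.
At the final (second) equivalence point, 2 mol OH^- react per mol H2C2O4, so n(H2C2O4) = 0.01067 / 2 = 0.005335 mol.
[H2C2O4] = 0.005335 / 0.03521 L = 0.152 M.

0.152 M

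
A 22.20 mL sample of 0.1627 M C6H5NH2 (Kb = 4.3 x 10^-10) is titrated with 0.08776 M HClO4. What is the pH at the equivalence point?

n(C6H5NH2) = 0.1627 x 0.02220 = 0.003612 mol; V(HClO4) at equivalence = 0.003612/0.08776 = 0.04116 L.
At equivalence the base is fully converted to C6H5NH3+; total volume = 0.06336 L, so [C6H5NH3+] = 0.003612/0.06336 = 0.05701 M.
Ka(C6H5NH3+) = Kw/Kb = 1.0e-14 / 4.3 x 10^-10 = 2.33e-5.
[H^+] = sqrt(Ka x [C6H5NH3+]) = sqrt(2.33e-5 x 0.05701) = 0.00115 M.
pH = -log(0.00115) = 2.94.

2.94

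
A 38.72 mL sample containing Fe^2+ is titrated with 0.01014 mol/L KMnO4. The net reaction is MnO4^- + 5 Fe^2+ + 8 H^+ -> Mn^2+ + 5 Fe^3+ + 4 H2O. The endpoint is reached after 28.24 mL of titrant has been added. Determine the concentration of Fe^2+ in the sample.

n(KMnO4) = 0.01014 x 0.02824 = 0.0002864 mol.
From the balanced equation, 1 mol KMnO4 reacts with 5 mol Fe^2+, so n(Fe^2+) = 0.0002864 x 5/1 = 0.001432 mol.
[Fe^2+] = 0.001432 / 0.03872 L = 0.0370 M.

0.0370 M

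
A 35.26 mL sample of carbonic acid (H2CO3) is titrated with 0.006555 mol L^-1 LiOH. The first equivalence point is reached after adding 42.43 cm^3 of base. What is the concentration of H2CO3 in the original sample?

0.00789 M

n(LiOH) = 0.006555 x 0.04243 = 0.0002781 mol.
At the first equivalence point, 1 mol OH^- react per mol H2CO3, so n(H2CO3) = 0.0002781 / 1 = 0.0002781 mol.
[H2CO3] = 0.0002781 / 0.03526 L = 0.00789 M.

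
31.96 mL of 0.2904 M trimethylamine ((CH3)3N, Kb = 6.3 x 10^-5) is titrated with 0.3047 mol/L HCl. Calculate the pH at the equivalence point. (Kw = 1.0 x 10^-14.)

n((CH3)3N) = 0.2904 x 0.03196 = 0.009281 mol; V(HCl) at equivalence = 0.009281/0.3047 = 0.03046 L.
At equivalence the base is fully converted to (CH3)3NH+; total volume = 0.06242 L, so [(CH3)3NH+] = 0.009281/0.06242 = 0.1487 M.
Ka((CH3)3NH+) = Kw/Kb = 1.0e-14 / 6.3 x 10^-5 = 1.59e-10.
[H^+] = sqrt(Ka x [(CH3)3NH+]) = sqrt(1.59e-10 x 0.1487) = 4.86e-6 M.
pH = -log(4.86e-6) = 5.31.

5.31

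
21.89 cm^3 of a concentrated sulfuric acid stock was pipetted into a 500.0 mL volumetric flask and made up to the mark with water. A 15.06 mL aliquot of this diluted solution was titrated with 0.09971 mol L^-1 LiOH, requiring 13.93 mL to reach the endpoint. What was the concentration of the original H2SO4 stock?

n(LiOH) = 0.09971 x 0.01393 = 0.001389 mol.
n(H2SO4) in the aliquot = 0.001389 x 1/2 = 0.0006945 mol.
[diluted H2SO4] = 0.0006945 / 0.01506 = 0.04611 M.
Dilution factor = 500.0/21.89 = 22.84, so [stock] = 0.04611 x 22.84 = 1.05 M.

1.05 M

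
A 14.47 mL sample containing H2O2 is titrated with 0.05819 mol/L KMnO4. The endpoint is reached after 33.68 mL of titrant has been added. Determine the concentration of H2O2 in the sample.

0.339 M

n(KMnO4) = 0.05819 x 0.03368 = 0.001960 mol.
From the balanced equation, 2 mol KMnO4 reacts with 5 mol H2O2, so n(H2O2) = 0.001960 x 5/2 = 0.004900 mol.
[H2O2] = 0.004900 / 0.01447 L = 0.339 M.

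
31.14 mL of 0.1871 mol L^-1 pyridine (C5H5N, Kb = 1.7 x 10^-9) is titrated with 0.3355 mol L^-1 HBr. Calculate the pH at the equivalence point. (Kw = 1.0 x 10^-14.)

3.08

n(C5H5N) = 0.1871 x 0.03114 = 0.005826 mol; V(HBr) at equivalence = 0.005826/0.3355 = 0.01737 L.
At equivalence the base is fully converted to C5H5NH+; total volume = 0.04851 L, so [C5H5NH+] = 0.005826/0.04851 = 0.1201 M.
Ka(C5H5NH+) = Kw/Kb = 1.0e-14 / 1.7 x 10^-9 = 5.88e-6.
[H^+] = sqrt(Ka x [C5H5NH+]) = sqrt(5.88e-6 x 0.1201) = 0.000841 M.
pH = -log(0.000841) = 3.08.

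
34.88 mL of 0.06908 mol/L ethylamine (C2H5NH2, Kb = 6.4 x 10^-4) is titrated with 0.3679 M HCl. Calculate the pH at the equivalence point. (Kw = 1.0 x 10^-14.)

6.02

n(C2H5NH2) = 0.06908 x 0.03488 = 0.002410 mol; V(HCl) at equivalence = 0.002410/0.3679 = 0.006549 L.
At equivalence the base is fully converted to C2H5NH3+; total volume = 0.04143 L, so [C2H5NH3+] = 0.002410/0.04143 = 0.05816 M.
Ka(C2H5NH3+) = Kw/Kb = 1.0e-14 / 6.4 x 10^-4 = 1.56e-11.
[H^+] = sqrt(Ka x [C2H5NH3+]) = sqrt(1.56e-11 x 0.05816) = 9.53e-7 M.
pH = -log(9.53e-7) = 6.02.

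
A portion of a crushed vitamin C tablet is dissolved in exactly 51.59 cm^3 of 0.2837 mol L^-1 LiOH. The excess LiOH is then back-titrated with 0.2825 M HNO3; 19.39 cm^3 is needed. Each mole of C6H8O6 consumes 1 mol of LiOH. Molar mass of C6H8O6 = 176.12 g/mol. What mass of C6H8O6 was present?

Total n(LiOH) added = 0.2837 x 0.05159 = 0.01464 mol.
n(HNO3) used = 0.2825 x 0.01939 = 0.005478 mol, which equals the excess n(LiOH).
So n(LiOH) consumed by the sample = 0.01464 - 0.005478 = 0.009158 mol.
n(C6H8O6) = 0.009158 / 1 = 0.009158 mol.
mass = 0.009158 mol x 176.12 g/mol = 1.61 g.

1.61 g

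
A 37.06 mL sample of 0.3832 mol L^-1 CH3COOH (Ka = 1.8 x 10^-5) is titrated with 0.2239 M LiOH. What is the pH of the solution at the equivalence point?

n(CH3COOH) = 0.3832 x 0.03706 = 0.01420 mol; V(LiOH) at equivalence = 0.01420/0.2239 = 0.06343 L.
At equivalence all the acid is converted to CH3COO-; total volume = 0.03706 + 0.06343 = 0.1005 L, so [CH3COO-] = 0.01420/0.1005 = 0.1413 M.
Kb = Kw/Ka = 1.0e-14 / 1.8 x 10^-5 = 5.56e-10.
[OH^-] = sqrt(Kb x [CH3COO-]) = sqrt(5.56e-10 x 0.1413) = 8.86e-6 M.
pOH = 5.05, so pH = 14.00 - 5.05 = 8.95.

8.95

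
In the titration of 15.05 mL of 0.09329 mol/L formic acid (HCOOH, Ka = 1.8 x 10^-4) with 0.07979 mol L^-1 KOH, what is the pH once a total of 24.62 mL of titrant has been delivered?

n(acid) = 0.09329 x 0.01505 = 0.001404 mol; n(KOH) added = 0.07979 x 0.02462 = 0.001964 mol.
Base is in excess by 0.001964 - 0.001404 = 0.0005604 mol in a total volume of 0.03967 L.
[OH^-] = 0.0005604/0.03967 = 0.01413 M, so pOH = 1.85 and pH = 14.00 - 1.85 = 12.15.

12.15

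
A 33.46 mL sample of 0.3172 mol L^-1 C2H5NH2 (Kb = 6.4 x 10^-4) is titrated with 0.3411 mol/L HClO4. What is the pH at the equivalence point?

n(C2H5NH2) = 0.3172 x 0.03346 = 0.01061 mol; V(HClO4) at equivalence = 0.01061/0.3411 = 0.03112 L.
At equivalence the base is fully converted to C2H5NH3+; total volume = 0.06458 L, so [C2H5NH3+] = 0.01061/0.06458 = 0.1644 M.
Ka(C2H5NH3+) = Kw/Kb = 1.0e-14 / 6.4 x 10^-4 = 1.56e-11.
[H^+] = sqrt(Ka x [C2H5NH3+]) = sqrt(1.56e-11 x 0.1644) = 1.60e-6 M.
pH = -log(1.60e-6) = 5.80.

5.80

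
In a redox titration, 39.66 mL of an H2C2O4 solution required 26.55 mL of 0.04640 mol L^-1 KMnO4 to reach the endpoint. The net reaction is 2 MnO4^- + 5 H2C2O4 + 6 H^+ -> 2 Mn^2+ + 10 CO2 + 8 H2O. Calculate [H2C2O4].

0.0777 M

n(KMnO4) = 0.04640 x 0.02655 = 0.001232 mol.
From the balanced equation, 2 mol KMnO4 reacts with 5 mol H2C2O4, so n(H2C2O4) = 0.001232 x 5/2 = 0.003080 mol.
[H2C2O4] = 0.003080 / 0.03966 L = 0.0777 M.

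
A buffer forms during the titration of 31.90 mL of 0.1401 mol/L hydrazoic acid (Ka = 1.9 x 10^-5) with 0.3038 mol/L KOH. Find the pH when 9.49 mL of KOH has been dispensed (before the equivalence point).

Initial n(HN3) = 0.1401 x 0.03190 = 0.004469 mol.
n(KOH) added = 0.3038 x 0.009490 = 0.002883 mol, converting that many moles of HN3 to N3-.
Remaining n(HN3) = 0.001586 mol; n(N3-) = 0.002883 mol.
By Henderson-Hasselbalch, pH = pKa + log([A^-]/[HA]) = 4.72 + log(0.002883/0.001586) = 4.72 + (+0.26) = 4.98.

4.98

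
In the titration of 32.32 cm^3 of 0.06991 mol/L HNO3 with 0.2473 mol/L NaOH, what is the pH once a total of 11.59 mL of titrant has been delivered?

n(acid) = 0.06991 x 0.03232 = 0.002259 mol; n(NaOH) added = 0.2473 x 0.01159 = 0.002866 mol.
Base is in excess by 0.002866 - 0.002259 = 0.0006067 mol in a total volume of 0.04391 L.
[OH^-] = 0.0006067/0.04391 = 0.01382 M, so pOH = 1.86 and pH = 14.00 - 1.86 = 12.14.

12.14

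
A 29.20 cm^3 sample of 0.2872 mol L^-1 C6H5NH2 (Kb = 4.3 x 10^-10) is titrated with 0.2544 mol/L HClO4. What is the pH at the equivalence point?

n(C6H5NH2) = 0.2872 x 0.02920 = 0.008386 mol; V(HClO4) at equivalence = 0.008386/0.2544 = 0.03296 L.
At equivalence the base is fully converted to C6H5NH3+; total volume = 0.06216 L, so [C6H5NH3+] = 0.008386/0.06216 = 0.1349 M.
Ka(C6H5NH3+) = Kw/Kb = 1.0e-14 / 4.3 x 10^-10 = 2.33e-5.
[H^+] = sqrt(Ka x [C6H5NH3+]) = sqrt(2.33e-5 x 0.1349) = 0.00177 M.
pH = -log(0.00177) = 2.75.

2.75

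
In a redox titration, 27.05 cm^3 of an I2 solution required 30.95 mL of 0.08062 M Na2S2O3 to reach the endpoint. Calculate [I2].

n(Na2S2O3) = 0.08062 x 0.03095 = 0.002495 mol.
From the balanced equation, 2 mol Na2S2O3 reacts with 1 mol I2, so n(I2) = 0.002495 x 1/2 = 0.001248 mol.
[I2] = 0.001248 / 0.02705 L = 0.0461 M.

0.0461 M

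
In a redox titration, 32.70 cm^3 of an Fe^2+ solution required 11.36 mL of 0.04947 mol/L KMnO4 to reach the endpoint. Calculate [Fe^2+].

0.0859 M

n(KMnO4) = 0.04947 x 0.01136 = 0.0005620 mol.
From the balanced equation, 1 mol KMnO4 reacts with 5 mol Fe^2+, so n(Fe^2+) = 0.0005620 x 5/1 = 0.002810 mol.
[Fe^2+] = 0.002810 / 0.03270 L = 0.0859 M.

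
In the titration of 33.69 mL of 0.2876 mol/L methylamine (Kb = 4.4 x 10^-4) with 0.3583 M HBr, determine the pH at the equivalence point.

5.72

n(CH3NH2) = 0.2876 x 0.03369 = 0.009689 mol; V(HBr) at equivalence = 0.009689/0.3583 = 0.02704 L.
At equivalence the base is fully converted to CH3NH3+; total volume = 0.06073 L, so [CH3NH3+] = 0.009689/0.06073 = 0.1595 M.
Ka(CH3NH3+) = Kw/Kb = 1.0e-14 / 4.4 x 10^-4 = 2.27e-11.
[H^+] = sqrt(Ka x [CH3NH3+]) = sqrt(2.27e-11 x 0.1595) = 1.90e-6 M.
pH = -log(1.90e-6) = 5.72.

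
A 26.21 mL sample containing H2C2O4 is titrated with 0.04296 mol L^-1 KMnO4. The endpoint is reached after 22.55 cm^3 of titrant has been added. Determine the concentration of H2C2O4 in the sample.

n(KMnO4) = 0.04296 x 0.02255 = 0.0009687 mol.
From the balanced equation, 2 mol KMnO4 reacts with 5 mol H2C2O4, so n(H2C2O4) = 0.0009687 x 5/2 = 0.002422 mol.
[H2C2O4] = 0.002422 / 0.02621 L = 0.0924 M.

0.0924 M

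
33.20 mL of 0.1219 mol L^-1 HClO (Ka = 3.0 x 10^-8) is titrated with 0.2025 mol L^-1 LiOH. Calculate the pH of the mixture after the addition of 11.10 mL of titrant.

7.62

Initial n(HClO) = 0.1219 x 0.03320 = 0.004047 mol.
n(LiOH) added = 0.2025 x 0.01110 = 0.002248 mol, converting that many moles of HClO to ClO-.
Remaining n(HClO) = 0.001799 mol; n(ClO-) = 0.002248 mol.
By Henderson-Hasselbalch, pH = pKa + log([A^-]/[HA]) = 7.52 + log(0.002248/0.001799) = 7.52 + (+0.10) = 7.62.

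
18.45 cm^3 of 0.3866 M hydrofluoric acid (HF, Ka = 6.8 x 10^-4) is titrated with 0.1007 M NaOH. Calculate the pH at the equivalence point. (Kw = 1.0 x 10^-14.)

n(HF) = 0.3866 x 0.01845 = 0.007133 mol; V(NaOH) at equivalence = 0.007133/0.1007 = 0.07083 L.
At equivalence all the acid is converted to F-; total volume = 0.01845 + 0.07083 = 0.08928 L, so [F-] = 0.007133/0.08928 = 0.07989 M.
Kb = Kw/Ka = 1.0e-14 / 6.8 x 10^-4 = 1.47e-11.
[OH^-] = sqrt(Kb x [F-]) = sqrt(1.47e-11 x 0.07989) = 1.08e-6 M.
pOH = 5.97, so pH = 14.00 - 5.97 = 8.03.

8.03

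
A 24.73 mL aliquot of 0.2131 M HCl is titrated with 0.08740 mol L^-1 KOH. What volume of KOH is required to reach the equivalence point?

n(HCl) = 0.2131 mol/L x 0.02473 L = 0.005270 mol.
At equivalence n(KOH) = n(HCl) = 0.005270 mol.
V(KOH) = 0.005270 / 0.08740 = 0.06030 L = 60.3 mL.

60.3 mL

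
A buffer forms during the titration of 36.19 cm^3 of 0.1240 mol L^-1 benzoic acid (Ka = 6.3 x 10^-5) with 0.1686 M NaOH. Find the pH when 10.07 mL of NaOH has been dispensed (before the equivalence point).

Initial n(C6H5COOH) = 0.1240 x 0.03619 = 0.004488 mol.
n(NaOH) added = 0.1686 x 0.01007 = 0.001698 mol, converting that many moles of C6H5COOH to C6H5COO-.
Remaining n(C6H5COOH) = 0.002790 mol; n(C6H5COO-) = 0.001698 mol.
By Henderson-Hasselbalch, pH = pKa + log([A^-]/[HA]) = 4.20 + log(0.001698/0.002790) = 4.20 + (-0.22) = 3.98.

3.98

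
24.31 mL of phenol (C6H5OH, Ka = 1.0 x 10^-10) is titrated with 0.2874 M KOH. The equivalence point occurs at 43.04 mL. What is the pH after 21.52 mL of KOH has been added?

21.52 mL is exactly half the equivalence volume (43.04/2), i.e. the half-equivalence point.
There, n(HA) = n(A^-), so pH = pKa = -log(1.0 x 10^-10) = 10.00.

10.00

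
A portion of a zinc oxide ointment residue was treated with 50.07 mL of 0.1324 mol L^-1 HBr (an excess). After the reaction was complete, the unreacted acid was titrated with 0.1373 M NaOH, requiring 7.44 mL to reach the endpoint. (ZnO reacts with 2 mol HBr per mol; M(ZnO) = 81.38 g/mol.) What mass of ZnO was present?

0.228 g

Total n(HBr) added = 0.1324 x 0.05007 = 0.006629 mol.
n(NaOH) used = 0.1373 x 0.007440 = 0.001022 mol, which equals the excess n(HBr).
So n(HBr) consumed by the sample = 0.006629 - 0.001022 = 0.005608 mol.
n(ZnO) = 0.005608 / 2 = 0.002804 mol.
mass = 0.002804 mol x 81.38 g/mol = 0.228 g.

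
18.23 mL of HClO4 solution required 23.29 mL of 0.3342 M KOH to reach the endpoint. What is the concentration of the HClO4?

0.427 M

n(KOH) delivered = 0.3342 x 0.02329 = 0.007784 mol.
For a 1:1 reaction, n(HClO4) = 0.007784 mol.
[HClO4] = 0.007784 mol / 0.01823 L = 0.427 M.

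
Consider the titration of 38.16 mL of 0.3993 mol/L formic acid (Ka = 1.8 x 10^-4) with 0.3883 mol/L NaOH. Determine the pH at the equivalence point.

8.52

n(HCOOH) = 0.3993 x 0.03816 = 0.01524 mol; V(NaOH) at equivalence = 0.01524/0.3883 = 0.03924 L.
At equivalence all the acid is converted to HCOO-; total volume = 0.03816 + 0.03924 = 0.07740 L, so [HCOO-] = 0.01524/0.07740 = 0.1969 M.
Kb = Kw/Ka = 1.0e-14 / 1.8 x 10^-4 = 5.56e-11.
[OH^-] = sqrt(Kb x [HCOO-]) = sqrt(5.56e-11 x 0.1969) = 3.31e-6 M.
pOH = 5.48, so pH = 14.00 - 5.48 = 8.52.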